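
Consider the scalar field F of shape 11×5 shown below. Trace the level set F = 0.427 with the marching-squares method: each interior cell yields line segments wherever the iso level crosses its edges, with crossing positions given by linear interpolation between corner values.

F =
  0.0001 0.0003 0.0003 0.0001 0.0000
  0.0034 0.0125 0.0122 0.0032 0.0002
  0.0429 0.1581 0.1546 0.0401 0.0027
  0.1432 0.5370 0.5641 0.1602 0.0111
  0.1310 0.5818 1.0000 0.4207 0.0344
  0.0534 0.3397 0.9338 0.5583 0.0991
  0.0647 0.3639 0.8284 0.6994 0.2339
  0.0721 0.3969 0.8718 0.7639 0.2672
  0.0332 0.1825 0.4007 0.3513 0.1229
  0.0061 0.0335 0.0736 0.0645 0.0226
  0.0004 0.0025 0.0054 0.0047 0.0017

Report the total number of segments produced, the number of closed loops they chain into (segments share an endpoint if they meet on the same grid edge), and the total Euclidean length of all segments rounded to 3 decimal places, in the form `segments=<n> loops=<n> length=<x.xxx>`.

segments=16 loops=1 length=13.684

cell (2,0): code 0100 → (2.710,1.000)–(3.000,0.721)
cell (2,1): code 1100 → (2.665,2.000)–(2.710,1.000)
cell (2,2): code 1000 → (3.000,2.339)–(2.665,2.000)
cell (3,0): code 0110 → (3.000,0.721)–(4.000,0.657)
cell (3,2): code 1001 → (4.000,2.989)–(3.000,2.339)
cell (4,0): code 0010 → (4.000,0.657)–(4.639,1.000)
cell (4,1): code 0111 → (4.639,1.000)–(5.000,1.147)
cell (4,2): code 1101 → (4.046,3.000)–(4.000,2.989)
cell (4,3): code 1000 → (5.000,3.286)–(4.046,3.000)
cell (5,1): code 0110 → (5.000,1.147)–(6.000,1.136)
cell (5,3): code 1001 → (6.000,3.585)–(5.000,3.286)
cell (6,1): code 0110 → (6.000,1.136)–(7.000,1.063)
cell (6,3): code 1001 → (7.000,3.678)–(6.000,3.585)
cell (7,1): code 0010 → (7.000,1.063)–(7.944,2.000)
cell (7,2): code 0011 → (7.944,2.000)–(7.817,3.000)
cell (7,3): code 0001 → (7.817,3.000)–(7.000,3.678)
total: 16 segments, chained into 1 closed loop(s), length Σ = 13.683920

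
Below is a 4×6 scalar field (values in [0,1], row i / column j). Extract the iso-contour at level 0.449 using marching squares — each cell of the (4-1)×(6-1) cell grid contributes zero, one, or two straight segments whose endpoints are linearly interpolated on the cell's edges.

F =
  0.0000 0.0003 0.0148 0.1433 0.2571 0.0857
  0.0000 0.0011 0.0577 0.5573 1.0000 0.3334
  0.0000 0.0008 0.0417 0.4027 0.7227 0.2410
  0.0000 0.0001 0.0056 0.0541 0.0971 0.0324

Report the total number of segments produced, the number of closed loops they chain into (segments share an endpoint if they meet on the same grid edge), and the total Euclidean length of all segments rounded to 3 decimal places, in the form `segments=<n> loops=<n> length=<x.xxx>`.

segments=8 loops=1 length=6.336

cell (0,2): code 0100 → (0.738,3.000)–(1.000,2.783)
cell (0,3): code 1100 → (0.258,4.000)–(0.738,3.000)
cell (0,4): code 1000 → (1.000,4.827)–(0.258,4.000)
cell (1,2): code 0010 → (1.000,2.783)–(1.701,3.000)
cell (1,3): code 0111 → (1.701,3.000)–(2.000,3.145)
cell (1,4): code 1001 → (2.000,4.568)–(1.000,4.827)
cell (2,3): code 0010 → (2.000,3.145)–(2.438,4.000)
cell (2,4): code 0001 → (2.438,4.000)–(2.000,4.568)
total: 8 segments, chained into 1 closed loop(s), length Σ = 6.336132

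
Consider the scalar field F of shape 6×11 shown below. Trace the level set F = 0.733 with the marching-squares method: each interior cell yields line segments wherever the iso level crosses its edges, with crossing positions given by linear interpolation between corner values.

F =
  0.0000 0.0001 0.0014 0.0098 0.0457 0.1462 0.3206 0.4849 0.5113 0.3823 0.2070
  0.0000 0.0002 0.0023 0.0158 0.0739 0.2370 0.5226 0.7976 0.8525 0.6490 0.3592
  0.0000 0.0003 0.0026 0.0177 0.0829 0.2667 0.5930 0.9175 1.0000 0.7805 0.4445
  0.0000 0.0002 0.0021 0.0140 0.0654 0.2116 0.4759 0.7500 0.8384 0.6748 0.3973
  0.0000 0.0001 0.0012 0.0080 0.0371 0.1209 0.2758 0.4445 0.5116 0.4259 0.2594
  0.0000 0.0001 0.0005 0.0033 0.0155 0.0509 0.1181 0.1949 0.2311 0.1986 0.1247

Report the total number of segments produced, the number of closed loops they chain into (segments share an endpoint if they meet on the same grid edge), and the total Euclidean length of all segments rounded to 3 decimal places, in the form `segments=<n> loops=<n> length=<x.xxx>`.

cell (0,6): code 0100 → (0.793,7.000)–(1.000,6.765)
cell (0,7): code 1100 → (0.650,8.000)–(0.793,7.000)
cell (0,8): code 1000 → (1.000,8.587)–(0.650,8.000)
cell (1,6): code 0110 → (1.000,6.765)–(2.000,6.431)
cell (1,8): code 1101 → (1.639,9.000)–(1.000,8.587)
cell (1,9): code 1000 → (2.000,9.141)–(1.639,9.000)
cell (2,6): code 0110 → (2.000,6.431)–(3.000,6.938)
cell (2,8): code 1011 → (3.000,8.644)–(2.449,9.000)
cell (2,9): code 0001 → (2.449,9.000)–(2.000,9.141)
cell (3,6): code 0010 → (3.000,6.938)–(3.056,7.000)
cell (3,7): code 0011 → (3.056,7.000)–(3.323,8.000)
cell (3,8): code 0001 → (3.323,8.000)–(3.000,8.644)
total: 12 segments, chained into 1 closed loop(s), length Σ = 8.295875

segments=12 loops=1 length=8.296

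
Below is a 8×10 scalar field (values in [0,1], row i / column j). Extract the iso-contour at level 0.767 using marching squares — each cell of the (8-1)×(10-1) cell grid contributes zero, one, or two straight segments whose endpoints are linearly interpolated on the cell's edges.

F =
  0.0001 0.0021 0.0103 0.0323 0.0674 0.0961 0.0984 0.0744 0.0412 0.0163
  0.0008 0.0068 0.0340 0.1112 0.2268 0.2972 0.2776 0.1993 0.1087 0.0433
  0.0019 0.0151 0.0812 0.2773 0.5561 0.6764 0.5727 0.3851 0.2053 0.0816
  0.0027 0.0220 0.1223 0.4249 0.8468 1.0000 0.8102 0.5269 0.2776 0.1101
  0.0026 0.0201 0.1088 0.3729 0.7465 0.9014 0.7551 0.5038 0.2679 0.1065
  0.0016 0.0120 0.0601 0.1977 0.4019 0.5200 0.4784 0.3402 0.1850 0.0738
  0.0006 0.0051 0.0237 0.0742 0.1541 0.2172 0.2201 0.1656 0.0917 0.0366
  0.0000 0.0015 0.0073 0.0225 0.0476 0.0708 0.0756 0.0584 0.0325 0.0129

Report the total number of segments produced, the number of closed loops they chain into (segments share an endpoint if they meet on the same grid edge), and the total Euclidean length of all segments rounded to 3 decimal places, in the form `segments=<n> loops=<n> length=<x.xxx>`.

cell (2,3): code 0100 → (2.725,4.000)–(3.000,3.811)
cell (2,4): code 1100 → (2.280,5.000)–(2.725,4.000)
cell (2,5): code 1100 → (2.818,6.000)–(2.280,5.000)
cell (2,6): code 1000 → (3.000,6.152)–(2.818,6.000)
cell (3,3): code 0010 → (3.000,3.811)–(3.796,4.000)
cell (3,4): code 0111 → (3.796,4.000)–(4.000,4.132)
cell (3,5): code 1011 → (4.000,5.919)–(3.784,6.000)
cell (3,6): code 0001 → (3.784,6.000)–(3.000,6.152)
cell (4,4): code 0010 → (4.000,4.132)–(4.352,5.000)
cell (4,5): code 0001 → (4.352,5.000)–(4.000,5.919)
total: 10 segments, chained into 1 closed loop(s), length Σ = 6.812265

segments=10 loops=1 length=6.812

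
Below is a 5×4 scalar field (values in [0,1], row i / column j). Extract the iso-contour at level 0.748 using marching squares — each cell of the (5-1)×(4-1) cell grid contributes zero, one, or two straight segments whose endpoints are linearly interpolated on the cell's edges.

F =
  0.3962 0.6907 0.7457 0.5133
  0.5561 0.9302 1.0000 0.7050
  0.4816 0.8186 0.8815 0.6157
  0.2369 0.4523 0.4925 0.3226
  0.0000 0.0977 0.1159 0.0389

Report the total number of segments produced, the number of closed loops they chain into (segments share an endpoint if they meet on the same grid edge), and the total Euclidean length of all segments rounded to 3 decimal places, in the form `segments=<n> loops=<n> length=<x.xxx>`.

cell (0,0): code 0100 → (0.239,1.000)–(1.000,0.513)
cell (0,1): code 1100 → (0.009,2.000)–(0.239,1.000)
cell (0,2): code 1000 → (1.000,2.854)–(0.009,2.000)
cell (1,0): code 0110 → (1.000,0.513)–(2.000,0.791)
cell (1,2): code 1001 → (2.000,2.502)–(1.000,2.854)
cell (2,0): code 0010 → (2.000,0.791)–(2.193,1.000)
cell (2,1): code 0011 → (2.193,1.000)–(2.343,2.000)
cell (2,2): code 0001 → (2.343,2.000)–(2.000,2.502)
total: 8 segments, chained into 1 closed loop(s), length Σ = 7.239946

segments=8 loops=1 length=7.240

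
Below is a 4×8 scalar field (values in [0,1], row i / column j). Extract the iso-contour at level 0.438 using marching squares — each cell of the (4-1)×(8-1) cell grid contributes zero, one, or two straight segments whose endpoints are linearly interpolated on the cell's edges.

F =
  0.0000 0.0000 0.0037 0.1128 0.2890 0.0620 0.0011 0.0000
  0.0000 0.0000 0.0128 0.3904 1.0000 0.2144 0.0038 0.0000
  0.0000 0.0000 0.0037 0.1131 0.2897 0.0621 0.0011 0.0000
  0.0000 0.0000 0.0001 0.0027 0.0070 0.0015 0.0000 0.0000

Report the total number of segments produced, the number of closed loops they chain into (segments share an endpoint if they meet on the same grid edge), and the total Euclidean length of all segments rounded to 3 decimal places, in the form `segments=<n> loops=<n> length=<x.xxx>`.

cell (0,3): code 0100 → (0.210,4.000)–(1.000,3.078)
cell (0,4): code 1000 → (1.000,4.715)–(0.210,4.000)
cell (1,3): code 0010 → (1.000,3.078)–(1.791,4.000)
cell (1,4): code 0001 → (1.791,4.000)–(1.000,4.715)
total: 4 segments, chained into 1 closed loop(s), length Σ = 4.562029

segments=4 loops=1 length=4.562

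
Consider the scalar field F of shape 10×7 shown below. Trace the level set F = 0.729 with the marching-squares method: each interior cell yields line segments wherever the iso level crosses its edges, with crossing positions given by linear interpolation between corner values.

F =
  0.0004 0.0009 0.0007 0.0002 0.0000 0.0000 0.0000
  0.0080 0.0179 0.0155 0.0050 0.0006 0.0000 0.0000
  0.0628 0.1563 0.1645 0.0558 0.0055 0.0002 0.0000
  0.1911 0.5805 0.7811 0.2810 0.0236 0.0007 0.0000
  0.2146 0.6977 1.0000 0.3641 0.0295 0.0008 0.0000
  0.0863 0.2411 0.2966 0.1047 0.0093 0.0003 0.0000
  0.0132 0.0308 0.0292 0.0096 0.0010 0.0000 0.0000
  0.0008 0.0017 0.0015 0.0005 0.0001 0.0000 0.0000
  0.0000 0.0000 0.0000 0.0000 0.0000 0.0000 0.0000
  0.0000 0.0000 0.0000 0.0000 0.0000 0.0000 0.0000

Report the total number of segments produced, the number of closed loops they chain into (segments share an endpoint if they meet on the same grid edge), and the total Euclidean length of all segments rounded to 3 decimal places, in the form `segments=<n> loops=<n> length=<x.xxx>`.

segments=6 loops=1 length=4.194

cell (2,1): code 0100 → (2.916,2.000)–(3.000,1.740)
cell (2,2): code 1000 → (3.000,2.104)–(2.916,2.000)
cell (3,1): code 0110 → (3.000,1.740)–(4.000,1.104)
cell (3,2): code 1001 → (4.000,2.426)–(3.000,2.104)
cell (4,1): code 0010 → (4.000,1.104)–(4.385,2.000)
cell (4,2): code 0001 → (4.385,2.000)–(4.000,2.426)
total: 6 segments, chained into 1 closed loop(s), length Σ = 4.193575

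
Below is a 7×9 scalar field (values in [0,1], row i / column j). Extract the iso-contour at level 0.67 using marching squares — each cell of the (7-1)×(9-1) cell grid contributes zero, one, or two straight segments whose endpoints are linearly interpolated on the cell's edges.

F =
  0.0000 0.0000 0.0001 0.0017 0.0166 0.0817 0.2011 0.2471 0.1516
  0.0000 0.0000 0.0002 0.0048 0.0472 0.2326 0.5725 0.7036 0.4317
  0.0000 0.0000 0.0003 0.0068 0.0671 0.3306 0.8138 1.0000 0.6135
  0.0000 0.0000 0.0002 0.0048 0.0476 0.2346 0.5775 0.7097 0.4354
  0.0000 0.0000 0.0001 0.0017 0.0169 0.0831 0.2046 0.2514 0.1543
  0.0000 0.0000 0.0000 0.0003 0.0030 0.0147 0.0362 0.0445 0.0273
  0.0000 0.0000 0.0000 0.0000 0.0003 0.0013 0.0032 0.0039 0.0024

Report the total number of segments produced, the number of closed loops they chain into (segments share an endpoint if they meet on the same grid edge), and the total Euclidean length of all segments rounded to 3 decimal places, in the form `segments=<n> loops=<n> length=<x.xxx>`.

segments=10 loops=1 length=6.348

cell (0,6): code 0100 → (0.926,7.000)–(1.000,6.744)
cell (0,7): code 1000 → (1.000,7.124)–(0.926,7.000)
cell (1,5): code 0100 → (1.404,6.000)–(2.000,5.702)
cell (1,6): code 1110 → (1.000,6.744)–(1.404,6.000)
cell (1,7): code 1001 → (2.000,7.854)–(1.000,7.124)
cell (2,5): code 0010 → (2.000,5.702)–(2.609,6.000)
cell (2,6): code 0111 → (2.609,6.000)–(3.000,6.700)
cell (2,7): code 1001 → (3.000,7.145)–(2.000,7.854)
cell (3,6): code 0010 → (3.000,6.700)–(3.087,7.000)
cell (3,7): code 0001 → (3.087,7.000)–(3.000,7.145)
total: 10 segments, chained into 1 closed loop(s), length Σ = 6.347513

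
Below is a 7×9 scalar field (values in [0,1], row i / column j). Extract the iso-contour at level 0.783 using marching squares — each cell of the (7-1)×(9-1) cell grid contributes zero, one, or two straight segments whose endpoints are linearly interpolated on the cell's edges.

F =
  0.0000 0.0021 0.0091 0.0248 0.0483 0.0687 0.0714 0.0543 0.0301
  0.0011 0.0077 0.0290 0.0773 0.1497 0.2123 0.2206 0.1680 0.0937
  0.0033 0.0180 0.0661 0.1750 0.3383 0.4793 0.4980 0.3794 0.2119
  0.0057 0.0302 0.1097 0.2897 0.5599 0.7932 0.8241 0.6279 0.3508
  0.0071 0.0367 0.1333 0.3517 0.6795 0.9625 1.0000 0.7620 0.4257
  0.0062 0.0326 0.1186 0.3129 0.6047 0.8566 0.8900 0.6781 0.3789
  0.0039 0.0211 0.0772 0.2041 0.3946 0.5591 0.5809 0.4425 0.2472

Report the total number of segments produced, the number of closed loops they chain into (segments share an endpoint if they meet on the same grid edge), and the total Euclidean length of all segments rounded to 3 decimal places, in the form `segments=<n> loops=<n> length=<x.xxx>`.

segments=10 loops=1 length=7.823

cell (2,4): code 0100 → (2.968,5.000)–(3.000,4.956)
cell (2,5): code 1100 → (2.874,6.000)–(2.968,5.000)
cell (2,6): code 1000 → (3.000,6.209)–(2.874,6.000)
cell (3,4): code 0110 → (3.000,4.956)–(4.000,4.366)
cell (3,6): code 1001 → (4.000,6.912)–(3.000,6.209)
cell (4,4): code 0110 → (4.000,4.366)–(5.000,4.708)
cell (4,6): code 1001 → (5.000,6.505)–(4.000,6.912)
cell (5,4): code 0010 → (5.000,4.708)–(5.247,5.000)
cell (5,5): code 0011 → (5.247,5.000)–(5.346,6.000)
cell (5,6): code 0001 → (5.346,6.000)–(5.000,6.505)
total: 10 segments, chained into 1 closed loop(s), length Σ = 7.823047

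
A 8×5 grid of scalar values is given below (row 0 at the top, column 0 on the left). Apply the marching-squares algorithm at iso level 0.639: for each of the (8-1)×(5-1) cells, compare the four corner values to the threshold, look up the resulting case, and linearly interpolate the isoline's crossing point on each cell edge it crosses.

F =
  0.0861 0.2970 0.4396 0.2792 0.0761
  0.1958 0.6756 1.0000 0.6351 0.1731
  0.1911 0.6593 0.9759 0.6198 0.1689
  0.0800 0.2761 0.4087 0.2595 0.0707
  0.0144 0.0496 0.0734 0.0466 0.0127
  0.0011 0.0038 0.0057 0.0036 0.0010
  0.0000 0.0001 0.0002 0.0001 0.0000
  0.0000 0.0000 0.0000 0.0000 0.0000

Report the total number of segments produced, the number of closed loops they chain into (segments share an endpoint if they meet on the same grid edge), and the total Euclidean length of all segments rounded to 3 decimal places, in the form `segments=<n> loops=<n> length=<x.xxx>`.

segments=8 loops=1 length=6.768

cell (0,0): code 0100 → (0.903,1.000)–(1.000,0.924)
cell (0,1): code 1100 → (0.356,2.000)–(0.903,1.000)
cell (0,2): code 1000 → (1.000,2.989)–(0.356,2.000)
cell (1,0): code 0110 → (1.000,0.924)–(2.000,0.957)
cell (1,2): code 1001 → (2.000,2.946)–(1.000,2.989)
cell (2,0): code 0010 → (2.000,0.957)–(2.053,1.000)
cell (2,1): code 0011 → (2.053,1.000)–(2.594,2.000)
cell (2,2): code 0001 → (2.594,2.000)–(2.000,2.946)
total: 8 segments, chained into 1 closed loop(s), length Σ = 6.767746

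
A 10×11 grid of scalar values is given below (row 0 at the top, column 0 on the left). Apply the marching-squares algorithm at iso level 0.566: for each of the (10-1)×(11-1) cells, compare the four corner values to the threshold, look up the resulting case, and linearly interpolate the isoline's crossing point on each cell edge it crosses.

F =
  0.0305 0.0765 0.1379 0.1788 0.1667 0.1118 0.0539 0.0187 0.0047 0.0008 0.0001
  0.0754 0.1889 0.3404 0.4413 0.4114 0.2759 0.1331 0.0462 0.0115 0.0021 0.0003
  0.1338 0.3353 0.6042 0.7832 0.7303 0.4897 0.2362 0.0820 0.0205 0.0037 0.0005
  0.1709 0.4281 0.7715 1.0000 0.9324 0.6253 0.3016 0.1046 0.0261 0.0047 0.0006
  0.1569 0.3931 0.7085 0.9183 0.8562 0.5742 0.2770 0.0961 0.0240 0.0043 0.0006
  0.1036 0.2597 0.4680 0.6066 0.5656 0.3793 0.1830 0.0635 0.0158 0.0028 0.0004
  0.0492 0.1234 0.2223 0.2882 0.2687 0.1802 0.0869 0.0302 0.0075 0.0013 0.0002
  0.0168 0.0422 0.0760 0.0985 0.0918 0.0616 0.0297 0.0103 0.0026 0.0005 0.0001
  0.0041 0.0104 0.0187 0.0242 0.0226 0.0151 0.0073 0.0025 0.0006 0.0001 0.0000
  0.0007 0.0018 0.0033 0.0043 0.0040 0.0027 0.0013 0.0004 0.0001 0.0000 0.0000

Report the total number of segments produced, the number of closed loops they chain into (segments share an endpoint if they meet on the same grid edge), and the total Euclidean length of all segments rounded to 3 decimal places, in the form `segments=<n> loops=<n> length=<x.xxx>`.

cell (1,1): code 0100 → (1.855,2.000)–(2.000,1.858)
cell (1,2): code 1100 → (1.365,3.000)–(1.855,2.000)
cell (1,3): code 1100 → (1.485,4.000)–(1.365,3.000)
cell (1,4): code 1000 → (2.000,4.683)–(1.485,4.000)
cell (2,1): code 0110 → (2.000,1.858)–(3.000,1.402)
cell (2,4): code 1101 → (2.563,5.000)–(2.000,4.683)
cell (2,5): code 1000 → (3.000,5.183)–(2.563,5.000)
cell (3,1): code 0110 → (3.000,1.402)–(4.000,1.548)
cell (3,5): code 1001 → (4.000,5.028)–(3.000,5.183)
cell (4,1): code 0010 → (4.000,1.548)–(4.593,2.000)
cell (4,2): code 0111 → (4.593,2.000)–(5.000,2.707)
cell (4,3): code 1011 → (5.000,3.990)–(4.999,4.000)
cell (4,4): code 0011 → (4.999,4.000)–(4.042,5.000)
cell (4,5): code 0001 → (4.042,5.000)–(4.000,5.028)
cell (5,2): code 0010 → (5.000,2.707)–(5.128,3.000)
cell (5,3): code 0001 → (5.128,3.000)–(5.000,3.990)
total: 16 segments, chained into 1 closed loop(s), length Σ = 11.744341

segments=16 loops=1 length=11.744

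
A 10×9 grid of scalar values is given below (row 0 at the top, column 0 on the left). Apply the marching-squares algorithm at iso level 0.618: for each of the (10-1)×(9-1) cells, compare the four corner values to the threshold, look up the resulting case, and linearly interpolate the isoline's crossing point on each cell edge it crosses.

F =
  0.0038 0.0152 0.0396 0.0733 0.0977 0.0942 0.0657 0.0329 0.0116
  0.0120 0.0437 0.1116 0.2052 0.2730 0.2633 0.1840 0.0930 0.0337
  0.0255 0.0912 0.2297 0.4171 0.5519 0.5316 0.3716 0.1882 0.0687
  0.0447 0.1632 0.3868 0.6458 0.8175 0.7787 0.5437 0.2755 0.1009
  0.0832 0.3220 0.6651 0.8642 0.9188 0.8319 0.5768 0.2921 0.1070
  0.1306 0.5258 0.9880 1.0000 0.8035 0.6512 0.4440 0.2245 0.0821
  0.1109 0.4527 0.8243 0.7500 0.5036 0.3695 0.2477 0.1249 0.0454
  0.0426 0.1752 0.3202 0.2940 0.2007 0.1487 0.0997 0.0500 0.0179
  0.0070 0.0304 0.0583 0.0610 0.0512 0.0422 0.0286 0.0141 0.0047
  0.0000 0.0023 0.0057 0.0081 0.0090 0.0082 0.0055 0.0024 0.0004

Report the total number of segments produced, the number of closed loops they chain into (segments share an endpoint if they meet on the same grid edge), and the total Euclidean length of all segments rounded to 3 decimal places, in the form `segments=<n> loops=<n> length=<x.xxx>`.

segments=16 loops=1 length=13.404

cell (2,2): code 0100 → (2.878,3.000)–(3.000,2.893)
cell (2,3): code 1100 → (2.249,4.000)–(2.878,3.000)
cell (2,4): code 1100 → (2.350,5.000)–(2.249,4.000)
cell (2,5): code 1000 → (3.000,5.684)–(2.350,5.000)
cell (3,1): code 0100 → (3.831,2.000)–(4.000,1.863)
cell (3,2): code 1110 → (3.000,2.893)–(3.831,2.000)
cell (3,5): code 1001 → (4.000,5.838)–(3.000,5.684)
cell (4,1): code 0110 → (4.000,1.863)–(5.000,1.199)
cell (4,5): code 1001 → (5.000,5.160)–(4.000,5.838)
cell (5,1): code 0110 → (5.000,1.199)–(6.000,1.445)
cell (5,3): code 1011 → (6.000,3.536)–(5.619,4.000)
cell (5,4): code 0011 → (5.619,4.000)–(5.118,5.000)
cell (5,5): code 0001 → (5.118,5.000)–(5.000,5.160)
cell (6,1): code 0010 → (6.000,1.445)–(6.409,2.000)
cell (6,2): code 0011 → (6.409,2.000)–(6.289,3.000)
cell (6,3): code 0001 → (6.289,3.000)–(6.000,3.536)
total: 16 segments, chained into 1 closed loop(s), length Σ = 13.403692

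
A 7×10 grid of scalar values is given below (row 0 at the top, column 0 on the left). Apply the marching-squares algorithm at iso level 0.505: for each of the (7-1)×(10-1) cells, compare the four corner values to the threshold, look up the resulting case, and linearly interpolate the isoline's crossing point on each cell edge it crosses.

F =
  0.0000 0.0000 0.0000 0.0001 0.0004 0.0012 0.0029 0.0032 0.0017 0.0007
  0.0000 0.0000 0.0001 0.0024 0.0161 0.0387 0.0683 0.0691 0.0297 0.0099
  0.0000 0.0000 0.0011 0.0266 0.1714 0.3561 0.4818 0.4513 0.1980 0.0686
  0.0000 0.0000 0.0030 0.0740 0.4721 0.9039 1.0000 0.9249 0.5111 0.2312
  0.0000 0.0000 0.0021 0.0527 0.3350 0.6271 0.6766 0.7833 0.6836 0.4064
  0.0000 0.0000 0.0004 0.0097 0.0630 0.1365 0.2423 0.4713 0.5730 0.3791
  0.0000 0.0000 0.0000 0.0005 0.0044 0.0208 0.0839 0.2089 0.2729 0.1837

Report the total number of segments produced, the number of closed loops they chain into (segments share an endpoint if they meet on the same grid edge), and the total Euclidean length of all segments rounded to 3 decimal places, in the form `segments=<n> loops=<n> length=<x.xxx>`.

cell (2,4): code 0100 → (2.272,5.000)–(3.000,4.076)
cell (2,5): code 1100 → (2.045,6.000)–(2.272,5.000)
cell (2,6): code 1100 → (2.113,7.000)–(2.045,6.000)
cell (2,7): code 1100 → (2.981,8.000)–(2.113,7.000)
cell (2,8): code 1000 → (3.000,8.022)–(2.981,8.000)
cell (3,4): code 0110 → (3.000,4.076)–(4.000,4.582)
cell (3,8): code 1001 → (4.000,8.644)–(3.000,8.022)
cell (4,4): code 0010 → (4.000,4.582)–(4.249,5.000)
cell (4,5): code 0011 → (4.249,5.000)–(4.395,6.000)
cell (4,6): code 0011 → (4.395,6.000)–(4.892,7.000)
cell (4,7): code 0111 → (4.892,7.000)–(5.000,7.331)
cell (4,8): code 1001 → (5.000,8.351)–(4.000,8.644)
cell (5,7): code 0010 → (5.000,7.331)–(5.227,8.000)
cell (5,8): code 0001 → (5.227,8.000)–(5.000,8.351)
total: 14 segments, chained into 1 closed loop(s), length Σ = 11.983512

segments=14 loops=1 length=11.984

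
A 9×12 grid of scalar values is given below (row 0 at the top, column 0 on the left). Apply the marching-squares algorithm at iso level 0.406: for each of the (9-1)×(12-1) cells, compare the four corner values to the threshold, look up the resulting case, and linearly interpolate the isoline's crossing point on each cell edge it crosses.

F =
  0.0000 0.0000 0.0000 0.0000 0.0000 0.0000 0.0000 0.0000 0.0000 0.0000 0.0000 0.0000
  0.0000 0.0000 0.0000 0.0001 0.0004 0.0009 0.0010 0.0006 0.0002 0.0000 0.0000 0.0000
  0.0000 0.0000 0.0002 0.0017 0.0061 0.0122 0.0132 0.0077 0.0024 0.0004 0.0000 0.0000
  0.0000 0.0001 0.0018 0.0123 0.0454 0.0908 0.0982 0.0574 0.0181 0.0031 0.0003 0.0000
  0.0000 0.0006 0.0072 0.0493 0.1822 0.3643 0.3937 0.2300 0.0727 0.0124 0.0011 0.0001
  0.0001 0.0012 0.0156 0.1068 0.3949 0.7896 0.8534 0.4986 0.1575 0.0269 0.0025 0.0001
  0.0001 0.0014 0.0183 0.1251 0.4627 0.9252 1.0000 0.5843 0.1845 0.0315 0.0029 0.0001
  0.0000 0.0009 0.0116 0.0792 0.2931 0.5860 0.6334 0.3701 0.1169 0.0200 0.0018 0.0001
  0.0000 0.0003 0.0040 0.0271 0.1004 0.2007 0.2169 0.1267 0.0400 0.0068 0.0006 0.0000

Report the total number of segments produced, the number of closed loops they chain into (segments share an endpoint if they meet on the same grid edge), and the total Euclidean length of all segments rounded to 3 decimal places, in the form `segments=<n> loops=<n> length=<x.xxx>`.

segments=14 loops=1 length=11.083

cell (4,4): code 0100 → (4.098,5.000)–(5.000,4.028)
cell (4,5): code 1100 → (4.027,6.000)–(4.098,5.000)
cell (4,6): code 1100 → (4.655,7.000)–(4.027,6.000)
cell (4,7): code 1000 → (5.000,7.271)–(4.655,7.000)
cell (5,3): code 0100 → (5.164,4.000)–(6.000,3.832)
cell (5,4): code 1110 → (5.000,4.028)–(5.164,4.000)
cell (5,7): code 1001 → (6.000,7.446)–(5.000,7.271)
cell (6,3): code 0010 → (6.000,3.832)–(6.334,4.000)
cell (6,4): code 0111 → (6.334,4.000)–(7.000,4.385)
cell (6,6): code 1011 → (7.000,6.864)–(6.832,7.000)
cell (6,7): code 0001 → (6.832,7.000)–(6.000,7.446)
cell (7,4): code 0010 → (7.000,4.385)–(7.467,5.000)
cell (7,5): code 0011 → (7.467,5.000)–(7.546,6.000)
cell (7,6): code 0001 → (7.546,6.000)–(7.000,6.864)
total: 14 segments, chained into 1 closed loop(s), length Σ = 11.083142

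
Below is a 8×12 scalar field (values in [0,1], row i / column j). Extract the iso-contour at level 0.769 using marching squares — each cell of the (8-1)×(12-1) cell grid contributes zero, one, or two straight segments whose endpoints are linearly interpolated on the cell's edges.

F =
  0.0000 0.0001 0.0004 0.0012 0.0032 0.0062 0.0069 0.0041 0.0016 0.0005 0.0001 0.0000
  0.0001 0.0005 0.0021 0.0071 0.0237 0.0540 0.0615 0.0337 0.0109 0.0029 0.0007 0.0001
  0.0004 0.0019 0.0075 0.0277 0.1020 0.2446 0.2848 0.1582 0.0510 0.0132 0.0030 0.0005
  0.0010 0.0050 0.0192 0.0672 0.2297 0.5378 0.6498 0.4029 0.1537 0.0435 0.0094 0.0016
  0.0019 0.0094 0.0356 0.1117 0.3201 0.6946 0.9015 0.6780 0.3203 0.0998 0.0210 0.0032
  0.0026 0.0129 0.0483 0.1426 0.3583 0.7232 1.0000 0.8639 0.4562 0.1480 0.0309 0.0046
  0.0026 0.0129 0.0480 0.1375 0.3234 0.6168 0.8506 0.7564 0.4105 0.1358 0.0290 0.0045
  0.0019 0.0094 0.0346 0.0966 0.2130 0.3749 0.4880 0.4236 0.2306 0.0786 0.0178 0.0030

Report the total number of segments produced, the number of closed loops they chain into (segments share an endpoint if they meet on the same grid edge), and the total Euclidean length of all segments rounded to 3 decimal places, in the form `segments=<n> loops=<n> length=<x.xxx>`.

cell (3,5): code 0100 → (3.474,6.000)–(4.000,5.360)
cell (3,6): code 1000 → (4.000,6.593)–(3.474,6.000)
cell (4,5): code 0110 → (4.000,5.360)–(5.000,5.165)
cell (4,6): code 1101 → (4.490,7.000)–(4.000,6.593)
cell (4,7): code 1000 → (5.000,7.233)–(4.490,7.000)
cell (5,5): code 0110 → (5.000,5.165)–(6.000,5.651)
cell (5,6): code 1011 → (6.000,6.866)–(5.883,7.000)
cell (5,7): code 0001 → (5.883,7.000)–(5.000,7.233)
cell (6,5): code 0010 → (6.000,5.651)–(6.225,6.000)
cell (6,6): code 0001 → (6.225,6.000)–(6.000,6.866)
total: 10 segments, chained into 1 closed loop(s), length Σ = 7.350978

segments=10 loops=1 length=7.351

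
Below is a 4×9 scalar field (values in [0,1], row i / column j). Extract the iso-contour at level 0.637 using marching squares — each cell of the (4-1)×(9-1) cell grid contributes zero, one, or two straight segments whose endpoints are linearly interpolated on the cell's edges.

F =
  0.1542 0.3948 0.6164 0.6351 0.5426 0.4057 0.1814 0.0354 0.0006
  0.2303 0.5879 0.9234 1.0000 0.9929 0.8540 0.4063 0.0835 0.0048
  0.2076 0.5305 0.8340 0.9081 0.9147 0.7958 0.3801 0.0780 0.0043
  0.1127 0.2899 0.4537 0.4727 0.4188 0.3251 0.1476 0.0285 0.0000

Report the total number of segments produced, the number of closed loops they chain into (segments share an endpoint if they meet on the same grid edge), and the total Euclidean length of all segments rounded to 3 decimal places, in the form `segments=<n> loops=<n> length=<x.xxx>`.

cell (0,1): code 0100 → (0.067,2.000)–(1.000,1.146)
cell (0,2): code 1100 → (0.005,3.000)–(0.067,2.000)
cell (0,3): code 1100 → (0.210,4.000)–(0.005,3.000)
cell (0,4): code 1100 → (0.516,5.000)–(0.210,4.000)
cell (0,5): code 1000 → (1.000,5.485)–(0.516,5.000)
cell (1,1): code 0110 → (1.000,1.146)–(2.000,1.351)
cell (1,5): code 1001 → (2.000,5.382)–(1.000,5.485)
cell (2,1): code 0010 → (2.000,1.351)–(2.518,2.000)
cell (2,2): code 0011 → (2.518,2.000)–(2.623,3.000)
cell (2,3): code 0011 → (2.623,3.000)–(2.560,4.000)
cell (2,4): code 0011 → (2.560,4.000)–(2.337,5.000)
cell (2,5): code 0001 → (2.337,5.000)–(2.000,5.382)
total: 12 segments, chained into 1 closed loop(s), length Σ = 11.415970

segments=12 loops=1 length=11.416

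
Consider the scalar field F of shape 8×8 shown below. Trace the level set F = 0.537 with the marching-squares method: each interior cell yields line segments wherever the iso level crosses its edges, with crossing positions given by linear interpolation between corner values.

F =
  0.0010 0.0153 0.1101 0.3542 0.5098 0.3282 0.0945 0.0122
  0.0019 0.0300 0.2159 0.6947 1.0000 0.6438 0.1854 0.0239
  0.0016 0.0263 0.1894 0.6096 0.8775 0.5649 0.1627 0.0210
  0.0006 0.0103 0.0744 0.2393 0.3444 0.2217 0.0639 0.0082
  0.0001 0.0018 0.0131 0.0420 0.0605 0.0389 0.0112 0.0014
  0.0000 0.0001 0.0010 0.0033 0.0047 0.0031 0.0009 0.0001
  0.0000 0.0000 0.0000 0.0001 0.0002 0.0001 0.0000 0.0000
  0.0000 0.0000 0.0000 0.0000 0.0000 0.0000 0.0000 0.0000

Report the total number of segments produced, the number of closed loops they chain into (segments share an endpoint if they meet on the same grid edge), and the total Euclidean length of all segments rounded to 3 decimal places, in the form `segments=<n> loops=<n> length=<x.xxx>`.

cell (0,2): code 0100 → (0.537,3.000)–(1.000,2.671)
cell (0,3): code 1100 → (0.055,4.000)–(0.537,3.000)
cell (0,4): code 1100 → (0.662,5.000)–(0.055,4.000)
cell (0,5): code 1000 → (1.000,5.233)–(0.662,5.000)
cell (1,2): code 0110 → (1.000,2.671)–(2.000,2.827)
cell (1,5): code 1001 → (2.000,5.069)–(1.000,5.233)
cell (2,2): code 0010 → (2.000,2.827)–(2.196,3.000)
cell (2,3): code 0011 → (2.196,3.000)–(2.639,4.000)
cell (2,4): code 0011 → (2.639,4.000)–(2.081,5.000)
cell (2,5): code 0001 → (2.081,5.000)–(2.000,5.069)
total: 10 segments, chained into 1 closed loop(s), length Σ = 7.890473

segments=10 loops=1 length=7.890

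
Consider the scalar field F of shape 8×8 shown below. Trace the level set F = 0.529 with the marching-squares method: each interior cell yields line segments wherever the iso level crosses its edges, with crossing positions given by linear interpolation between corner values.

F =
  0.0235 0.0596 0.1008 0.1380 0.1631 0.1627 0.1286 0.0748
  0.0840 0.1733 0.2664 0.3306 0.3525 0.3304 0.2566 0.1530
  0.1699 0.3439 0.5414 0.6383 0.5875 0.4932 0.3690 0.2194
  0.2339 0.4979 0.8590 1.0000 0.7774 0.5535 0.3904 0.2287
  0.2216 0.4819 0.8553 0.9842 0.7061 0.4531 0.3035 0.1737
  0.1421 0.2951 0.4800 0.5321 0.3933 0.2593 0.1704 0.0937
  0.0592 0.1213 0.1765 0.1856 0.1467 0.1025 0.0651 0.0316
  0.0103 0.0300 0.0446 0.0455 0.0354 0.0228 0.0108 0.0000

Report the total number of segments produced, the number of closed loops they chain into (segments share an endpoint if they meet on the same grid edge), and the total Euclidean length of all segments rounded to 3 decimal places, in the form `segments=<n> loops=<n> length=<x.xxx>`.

cell (1,1): code 0100 → (1.955,2.000)–(2.000,1.937)
cell (1,2): code 1100 → (1.645,3.000)–(1.955,2.000)
cell (1,3): code 1100 → (1.751,4.000)–(1.645,3.000)
cell (1,4): code 1000 → (2.000,4.620)–(1.751,4.000)
cell (2,1): code 0110 → (2.000,1.937)–(3.000,1.086)
cell (2,4): code 1101 → (2.594,5.000)–(2.000,4.620)
cell (2,5): code 1000 → (3.000,5.150)–(2.594,5.000)
cell (3,1): code 0110 → (3.000,1.086)–(4.000,1.126)
cell (3,4): code 1011 → (4.000,4.700)–(3.244,5.000)
cell (3,5): code 0001 → (3.244,5.000)–(3.000,5.150)
cell (4,1): code 0010 → (4.000,1.126)–(4.869,2.000)
cell (4,2): code 0111 → (4.869,2.000)–(5.000,2.940)
cell (4,3): code 1011 → (5.000,3.022)–(4.566,4.000)
cell (4,4): code 0001 → (4.566,4.000)–(4.000,4.700)
cell (5,2): code 0010 → (5.000,2.940)–(5.009,3.000)
cell (5,3): code 0001 → (5.009,3.000)–(5.000,3.022)
total: 16 segments, chained into 1 closed loop(s), length Σ = 11.586420

segments=16 loops=1 length=11.586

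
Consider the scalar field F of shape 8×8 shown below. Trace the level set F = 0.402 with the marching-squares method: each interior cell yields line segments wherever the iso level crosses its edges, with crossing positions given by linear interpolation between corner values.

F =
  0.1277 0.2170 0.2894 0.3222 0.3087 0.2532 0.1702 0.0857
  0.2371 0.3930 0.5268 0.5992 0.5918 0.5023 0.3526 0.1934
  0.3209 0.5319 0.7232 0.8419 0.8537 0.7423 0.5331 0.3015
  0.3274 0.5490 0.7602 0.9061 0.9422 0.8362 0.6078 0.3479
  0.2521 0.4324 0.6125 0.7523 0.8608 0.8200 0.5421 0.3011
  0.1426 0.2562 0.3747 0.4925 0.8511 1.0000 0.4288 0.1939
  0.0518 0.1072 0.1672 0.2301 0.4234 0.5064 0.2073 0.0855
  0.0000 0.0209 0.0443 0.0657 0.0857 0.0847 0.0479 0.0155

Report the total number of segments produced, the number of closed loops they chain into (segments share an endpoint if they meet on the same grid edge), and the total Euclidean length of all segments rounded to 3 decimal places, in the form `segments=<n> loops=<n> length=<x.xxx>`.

cell (0,1): code 0100 → (0.474,2.000)–(1.000,1.067)
cell (0,2): code 1100 → (0.288,3.000)–(0.474,2.000)
cell (0,3): code 1100 → (0.330,4.000)–(0.288,3.000)
cell (0,4): code 1100 → (0.597,5.000)–(0.330,4.000)
cell (0,5): code 1000 → (1.000,5.670)–(0.597,5.000)
cell (1,0): code 0100 → (1.065,1.000)–(2.000,0.384)
cell (1,1): code 1110 → (1.000,1.067)–(1.065,1.000)
cell (1,5): code 1101 → (1.274,6.000)–(1.000,5.670)
cell (1,6): code 1000 → (2.000,6.566)–(1.274,6.000)
cell (2,0): code 0110 → (2.000,0.384)–(3.000,0.337)
cell (2,6): code 1001 → (3.000,6.792)–(2.000,6.566)
cell (3,0): code 0110 → (3.000,0.337)–(4.000,0.831)
cell (3,6): code 1001 → (4.000,6.581)–(3.000,6.792)
cell (4,0): code 0010 → (4.000,0.831)–(4.173,1.000)
cell (4,1): code 0011 → (4.173,1.000)–(4.885,2.000)
cell (4,2): code 0111 → (4.885,2.000)–(5.000,2.232)
cell (4,6): code 1001 → (5.000,6.114)–(4.000,6.581)
cell (5,2): code 0010 → (5.000,2.232)–(5.345,3.000)
cell (5,3): code 0111 → (5.345,3.000)–(6.000,3.889)
cell (5,5): code 1011 → (6.000,5.349)–(5.121,6.000)
cell (5,6): code 0001 → (5.121,6.000)–(5.000,6.114)
cell (6,3): code 0010 → (6.000,3.889)–(6.063,4.000)
cell (6,4): code 0011 → (6.063,4.000)–(6.248,5.000)
cell (6,5): code 0001 → (6.248,5.000)–(6.000,5.349)
total: 24 segments, chained into 1 closed loop(s), length Σ = 19.242854

segments=24 loops=1 length=19.243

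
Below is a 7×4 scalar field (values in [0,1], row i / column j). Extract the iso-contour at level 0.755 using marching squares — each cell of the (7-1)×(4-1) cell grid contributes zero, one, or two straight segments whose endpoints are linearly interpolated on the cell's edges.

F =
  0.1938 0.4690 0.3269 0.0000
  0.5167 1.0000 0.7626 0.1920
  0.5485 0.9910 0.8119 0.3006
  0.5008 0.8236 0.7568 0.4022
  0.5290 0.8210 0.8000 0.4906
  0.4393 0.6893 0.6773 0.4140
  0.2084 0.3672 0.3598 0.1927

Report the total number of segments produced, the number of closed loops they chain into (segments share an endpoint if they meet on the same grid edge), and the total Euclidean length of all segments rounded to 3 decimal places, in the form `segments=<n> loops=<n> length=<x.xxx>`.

segments=12 loops=1 length=9.826

cell (0,0): code 0100 → (0.539,1.000)–(1.000,0.493)
cell (0,1): code 1100 → (0.983,2.000)–(0.539,1.000)
cell (0,2): code 1000 → (1.000,2.013)–(0.983,2.000)
cell (1,0): code 0110 → (1.000,0.493)–(2.000,0.467)
cell (1,2): code 1001 → (2.000,2.111)–(1.000,2.013)
cell (2,0): code 0110 → (2.000,0.467)–(3.000,0.787)
cell (2,2): code 1001 → (3.000,2.005)–(2.000,2.111)
cell (3,0): code 0110 → (3.000,0.787)–(4.000,0.774)
cell (3,2): code 1001 → (4.000,2.145)–(3.000,2.005)
cell (4,0): code 0010 → (4.000,0.774)–(4.501,1.000)
cell (4,1): code 0011 → (4.501,1.000)–(4.367,2.000)
cell (4,2): code 0001 → (4.367,2.000)–(4.000,2.145)
total: 12 segments, chained into 1 closed loop(s), length Σ = 9.825665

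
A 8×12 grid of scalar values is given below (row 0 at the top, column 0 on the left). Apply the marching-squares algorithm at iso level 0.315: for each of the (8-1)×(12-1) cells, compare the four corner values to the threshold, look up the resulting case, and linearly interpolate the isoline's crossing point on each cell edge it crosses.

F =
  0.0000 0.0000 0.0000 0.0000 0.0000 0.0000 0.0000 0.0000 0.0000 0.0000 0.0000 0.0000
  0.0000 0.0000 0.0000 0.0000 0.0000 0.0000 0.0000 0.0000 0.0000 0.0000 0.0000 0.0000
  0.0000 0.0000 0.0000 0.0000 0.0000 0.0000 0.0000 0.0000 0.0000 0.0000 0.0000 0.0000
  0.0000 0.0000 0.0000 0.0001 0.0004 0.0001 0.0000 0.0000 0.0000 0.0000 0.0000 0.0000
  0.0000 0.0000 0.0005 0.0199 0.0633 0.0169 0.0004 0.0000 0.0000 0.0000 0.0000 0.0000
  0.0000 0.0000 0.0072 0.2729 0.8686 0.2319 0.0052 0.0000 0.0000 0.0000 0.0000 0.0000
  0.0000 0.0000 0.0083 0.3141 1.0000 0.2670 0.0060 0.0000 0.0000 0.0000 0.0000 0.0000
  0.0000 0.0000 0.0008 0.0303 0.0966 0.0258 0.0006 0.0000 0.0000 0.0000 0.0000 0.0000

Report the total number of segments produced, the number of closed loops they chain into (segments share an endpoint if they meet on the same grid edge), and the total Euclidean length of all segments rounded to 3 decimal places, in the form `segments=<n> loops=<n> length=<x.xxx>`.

cell (4,3): code 0100 → (4.313,4.000)–(5.000,3.071)
cell (4,4): code 1000 → (5.000,4.869)–(4.313,4.000)
cell (5,3): code 0110 → (5.000,3.071)–(6.000,3.001)
cell (5,4): code 1001 → (6.000,4.935)–(5.000,4.869)
cell (6,3): code 0010 → (6.000,3.001)–(6.758,4.000)
cell (6,4): code 0001 → (6.758,4.000)–(6.000,4.935)
total: 6 segments, chained into 1 closed loop(s), length Σ = 6.726239

segments=6 loops=1 length=6.726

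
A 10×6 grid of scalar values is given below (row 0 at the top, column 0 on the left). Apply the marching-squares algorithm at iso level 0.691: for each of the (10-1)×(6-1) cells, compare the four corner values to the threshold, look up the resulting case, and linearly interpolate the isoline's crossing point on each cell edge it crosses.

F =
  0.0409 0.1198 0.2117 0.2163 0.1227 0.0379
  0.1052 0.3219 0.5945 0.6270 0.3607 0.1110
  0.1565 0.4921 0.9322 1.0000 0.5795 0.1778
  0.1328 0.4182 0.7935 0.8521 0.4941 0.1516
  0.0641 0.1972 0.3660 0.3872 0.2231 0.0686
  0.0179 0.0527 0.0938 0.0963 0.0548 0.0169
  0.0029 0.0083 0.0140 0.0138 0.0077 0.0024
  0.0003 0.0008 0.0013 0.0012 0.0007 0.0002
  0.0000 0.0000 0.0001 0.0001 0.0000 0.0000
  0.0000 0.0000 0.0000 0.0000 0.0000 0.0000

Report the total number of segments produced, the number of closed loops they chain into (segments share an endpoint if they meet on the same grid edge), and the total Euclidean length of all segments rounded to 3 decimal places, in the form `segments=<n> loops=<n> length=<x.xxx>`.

cell (1,1): code 0100 → (1.286,2.000)–(2.000,1.452)
cell (1,2): code 1100 → (1.172,3.000)–(1.286,2.000)
cell (1,3): code 1000 → (2.000,3.735)–(1.172,3.000)
cell (2,1): code 0110 → (2.000,1.452)–(3.000,1.727)
cell (2,3): code 1001 → (3.000,3.450)–(2.000,3.735)
cell (3,1): code 0010 → (3.000,1.727)–(3.240,2.000)
cell (3,2): code 0011 → (3.240,2.000)–(3.347,3.000)
cell (3,3): code 0001 → (3.347,3.000)–(3.000,3.450)
total: 8 segments, chained into 1 closed loop(s), length Σ = 7.028105

segments=8 loops=1 length=7.028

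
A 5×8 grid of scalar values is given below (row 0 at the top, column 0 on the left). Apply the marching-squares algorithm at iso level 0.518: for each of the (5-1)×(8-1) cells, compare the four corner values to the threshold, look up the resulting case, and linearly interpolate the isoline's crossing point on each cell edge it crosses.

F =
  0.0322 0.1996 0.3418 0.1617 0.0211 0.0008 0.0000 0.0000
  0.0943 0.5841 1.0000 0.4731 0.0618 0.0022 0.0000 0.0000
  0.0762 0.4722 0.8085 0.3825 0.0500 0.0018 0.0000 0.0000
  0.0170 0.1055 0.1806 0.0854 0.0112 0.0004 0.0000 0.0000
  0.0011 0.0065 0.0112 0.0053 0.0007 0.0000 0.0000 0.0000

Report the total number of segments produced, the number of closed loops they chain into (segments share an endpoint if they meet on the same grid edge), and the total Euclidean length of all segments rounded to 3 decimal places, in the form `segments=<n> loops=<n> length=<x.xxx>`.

segments=8 loops=1 length=6.405

cell (0,0): code 0100 → (0.828,1.000)–(1.000,0.865)
cell (0,1): code 1100 → (0.268,2.000)–(0.828,1.000)
cell (0,2): code 1000 → (1.000,2.915)–(0.268,2.000)
cell (1,0): code 0010 → (1.000,0.865)–(1.591,1.000)
cell (1,1): code 0111 → (1.591,1.000)–(2.000,1.136)
cell (1,2): code 1001 → (2.000,2.682)–(1.000,2.915)
cell (2,1): code 0010 → (2.000,1.136)–(2.463,2.000)
cell (2,2): code 0001 → (2.463,2.000)–(2.000,2.682)
total: 8 segments, chained into 1 closed loop(s), length Σ = 6.404660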